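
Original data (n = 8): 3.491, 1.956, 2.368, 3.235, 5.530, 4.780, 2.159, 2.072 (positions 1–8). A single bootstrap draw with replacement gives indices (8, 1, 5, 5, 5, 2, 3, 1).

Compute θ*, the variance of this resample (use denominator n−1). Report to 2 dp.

θ* = 2.51

Resample values: 2.072, 3.491, 5.530, 5.530, 5.530, 1.956, 2.368, 3.491.
Mean = 3.7460; sum of squared deviations = 17.5833
s² = 17.5833 / 7 = 2.5119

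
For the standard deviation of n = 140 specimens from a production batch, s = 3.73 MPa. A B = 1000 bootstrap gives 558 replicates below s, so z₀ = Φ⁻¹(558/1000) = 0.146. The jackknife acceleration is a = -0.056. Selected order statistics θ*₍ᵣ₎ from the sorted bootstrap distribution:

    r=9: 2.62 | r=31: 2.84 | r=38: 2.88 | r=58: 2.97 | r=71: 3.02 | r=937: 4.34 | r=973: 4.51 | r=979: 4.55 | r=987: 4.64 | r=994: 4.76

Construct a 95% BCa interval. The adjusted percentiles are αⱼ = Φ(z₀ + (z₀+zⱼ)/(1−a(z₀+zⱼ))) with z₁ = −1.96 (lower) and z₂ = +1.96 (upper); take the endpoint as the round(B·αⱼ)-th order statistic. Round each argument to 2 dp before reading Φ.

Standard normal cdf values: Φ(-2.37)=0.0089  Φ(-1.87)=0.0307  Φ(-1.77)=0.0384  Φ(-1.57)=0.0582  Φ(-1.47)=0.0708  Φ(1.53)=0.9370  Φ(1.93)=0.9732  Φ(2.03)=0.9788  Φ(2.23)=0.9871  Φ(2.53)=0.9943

(2.84, 4.55)

Lower: z₀ + z₁ = 0.146 + (-1.960) = -1.814; 1 − a(z₀+z₁) = 1 − (-0.056)(-1.814) = 0.8984; argument = 0.146 + (-1.814)/0.8984 = -1.8731 → -1.87.
α₁ = Φ(-1.87) = 0.0307; rank = round(1000 × 0.0307) = 31; θ*₍31₎ = 2.84.
Upper: z₀ + z₂ = 2.106; 1 − a(z₀+z₂) = 1.1179; argument = 2.0298 → 2.03; α₂ = 0.9788; rank = 979; θ*₍979₎ = 4.55.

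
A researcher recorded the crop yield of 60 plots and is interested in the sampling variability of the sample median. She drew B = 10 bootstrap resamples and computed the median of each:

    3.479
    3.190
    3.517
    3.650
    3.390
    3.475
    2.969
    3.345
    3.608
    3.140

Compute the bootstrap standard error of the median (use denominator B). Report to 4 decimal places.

SE* = 0.2065

Bootstrap SE is the standard deviation of the 10 replicate medians.
Mean of replicates: (3.479 + 3.190 + 3.517 + 3.650 + 3.390 + 3.475 + 2.969 + 3.345 + 3.608 + 3.140) / 10 = 33.76300 / 10 = 3.37630
Sum of squared deviations: (+0.10270)² + (−0.18630)² + (+0.14070)² + (+0.27370)² + (+0.01370)² + (+0.09870)² + (−0.40730)² + (−0.03130)² + (+0.23170)² + (−0.23630)² = 0.42629
Variance = 0.42629 / 10 = 0.04263
SE* = √0.04263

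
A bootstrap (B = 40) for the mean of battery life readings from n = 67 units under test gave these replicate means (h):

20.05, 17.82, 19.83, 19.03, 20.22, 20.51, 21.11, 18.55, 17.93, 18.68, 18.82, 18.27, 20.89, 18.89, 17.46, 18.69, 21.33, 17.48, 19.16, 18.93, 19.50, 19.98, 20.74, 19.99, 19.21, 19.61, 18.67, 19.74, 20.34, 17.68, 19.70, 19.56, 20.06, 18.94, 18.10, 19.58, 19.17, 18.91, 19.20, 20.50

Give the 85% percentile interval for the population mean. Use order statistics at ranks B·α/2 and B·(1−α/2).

Sorted replicates: 17.46, 17.48, 17.68, 17.82, 17.93, 18.10, 18.27, 18.55, 18.67, 18.68, 18.69, 18.82, 18.89, 18.91, 18.93, 18.94, 19.03, 19.16, 19.17, 19.20, 19.21, 19.50, 19.56, 19.58, 19.61, 19.70, 19.74, 19.83, 19.98, 19.99, 20.05, 20.06, 20.22, 20.34, 20.50, 20.51, 20.74, 20.89, 21.11, 21.33
α = 0.15; lower rank = 40 × 0.075 = 3; upper rank = 40 × 0.925 = 37.
The 3rd smallest replicate is 17.68; the 37th is 20.74.

(17.68, 20.74)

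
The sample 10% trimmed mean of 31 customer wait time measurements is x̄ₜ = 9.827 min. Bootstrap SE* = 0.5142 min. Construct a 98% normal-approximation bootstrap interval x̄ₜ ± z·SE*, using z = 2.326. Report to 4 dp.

Margin = 2.326 × 0.5142 = 1.19603
Interval: 9.827 ± 1.19603

(8.6310, 11.0230)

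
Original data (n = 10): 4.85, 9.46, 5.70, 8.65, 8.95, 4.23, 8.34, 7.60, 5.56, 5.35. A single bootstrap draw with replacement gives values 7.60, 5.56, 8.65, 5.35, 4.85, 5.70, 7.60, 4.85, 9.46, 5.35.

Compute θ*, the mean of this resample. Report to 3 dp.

θ* = 6.497

Mean = (7.60 + 5.56 + 8.65 + 5.35 + 4.85 + 5.70 + 7.60 + 4.85 + 9.46 + 5.35) / 10 = 64.970 / 10 = 6.497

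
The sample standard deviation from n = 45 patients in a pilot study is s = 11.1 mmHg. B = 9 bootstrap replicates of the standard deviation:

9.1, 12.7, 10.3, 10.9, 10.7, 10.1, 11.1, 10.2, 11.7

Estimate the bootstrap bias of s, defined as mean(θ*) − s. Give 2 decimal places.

mean(θ*) = (9.1 + 12.7 + 10.3 + 10.9 + 10.7 + 10.1 + 11.1 + 10.2 + 11.7) / 9 = 10.756
bias = 10.756 − 11.1

bias = −0.34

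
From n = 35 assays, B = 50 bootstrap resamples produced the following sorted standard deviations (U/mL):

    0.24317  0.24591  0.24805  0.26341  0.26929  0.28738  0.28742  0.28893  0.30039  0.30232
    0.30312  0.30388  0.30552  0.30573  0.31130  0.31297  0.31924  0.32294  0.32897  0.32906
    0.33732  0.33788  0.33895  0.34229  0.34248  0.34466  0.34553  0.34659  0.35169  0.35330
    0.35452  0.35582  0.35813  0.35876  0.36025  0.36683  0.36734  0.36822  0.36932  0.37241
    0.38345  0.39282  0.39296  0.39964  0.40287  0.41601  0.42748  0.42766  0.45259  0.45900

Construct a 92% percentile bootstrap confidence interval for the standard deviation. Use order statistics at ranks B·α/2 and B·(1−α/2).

α = 0.08; lower rank = 50 × 0.040 = 2; upper rank = 50 × 0.960 = 48.
The 2nd smallest replicate is 0.24591; the 48th is 0.42766.

(0.24591, 0.42766)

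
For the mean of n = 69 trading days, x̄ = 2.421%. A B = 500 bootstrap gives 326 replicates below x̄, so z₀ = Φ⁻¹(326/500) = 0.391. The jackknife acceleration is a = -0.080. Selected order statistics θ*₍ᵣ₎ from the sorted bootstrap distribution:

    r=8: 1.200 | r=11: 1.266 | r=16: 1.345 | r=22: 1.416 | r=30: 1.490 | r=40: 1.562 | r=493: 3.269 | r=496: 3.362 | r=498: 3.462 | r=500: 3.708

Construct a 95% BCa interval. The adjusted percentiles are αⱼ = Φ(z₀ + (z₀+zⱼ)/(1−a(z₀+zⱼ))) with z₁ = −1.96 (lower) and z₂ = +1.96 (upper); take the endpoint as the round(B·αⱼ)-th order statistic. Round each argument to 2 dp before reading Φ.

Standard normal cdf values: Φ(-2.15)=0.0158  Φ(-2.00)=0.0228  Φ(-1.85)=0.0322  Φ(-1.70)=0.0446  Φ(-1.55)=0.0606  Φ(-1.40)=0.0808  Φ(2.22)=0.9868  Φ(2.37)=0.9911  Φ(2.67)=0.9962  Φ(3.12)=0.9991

Lower: z₀ + z₁ = 0.391 + (-1.960) = -1.569; 1 − a(z₀+z₁) = 1 − (-0.080)(-1.569) = 0.8745; argument = 0.391 + (-1.569)/0.8745 = -1.4032 → -1.40.
α₁ = Φ(-1.40) = 0.0808; rank = round(500 × 0.0808) = 40; θ*₍40₎ = 1.562.
Upper: z₀ + z₂ = 2.351; 1 − a(z₀+z₂) = 1.1881; argument = 2.3698 → 2.37; α₂ = 0.9911; rank = 496; θ*₍496₎ = 3.362.

(1.562, 3.362)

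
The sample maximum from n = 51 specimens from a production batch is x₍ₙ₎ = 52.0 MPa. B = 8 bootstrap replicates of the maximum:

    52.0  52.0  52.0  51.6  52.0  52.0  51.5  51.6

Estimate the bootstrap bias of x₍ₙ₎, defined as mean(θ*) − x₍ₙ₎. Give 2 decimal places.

mean(θ*) = (52.0 + 52.0 + 52.0 + 51.6 + 52.0 + 52.0 + 51.5 + 51.6) / 8 = 51.837
bias = 51.837 − 52.0

bias = −0.16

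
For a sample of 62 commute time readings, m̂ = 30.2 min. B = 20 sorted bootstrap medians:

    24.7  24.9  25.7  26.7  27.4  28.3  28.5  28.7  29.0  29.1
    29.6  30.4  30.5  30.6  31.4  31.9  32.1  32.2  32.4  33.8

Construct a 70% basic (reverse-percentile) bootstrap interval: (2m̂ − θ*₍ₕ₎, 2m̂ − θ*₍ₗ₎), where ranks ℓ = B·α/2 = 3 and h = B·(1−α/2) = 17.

(28.3, 34.7)

Percentile endpoints at ranks 3 and 17: θ*₍3₎ = 25.7, θ*₍17₎ = 32.1.
Basic interval reflects these around m̂:
  lower = 2 × 30.2 − 32.1 = 28.3
  upper = 2 × 30.2 − 25.7 = 34.7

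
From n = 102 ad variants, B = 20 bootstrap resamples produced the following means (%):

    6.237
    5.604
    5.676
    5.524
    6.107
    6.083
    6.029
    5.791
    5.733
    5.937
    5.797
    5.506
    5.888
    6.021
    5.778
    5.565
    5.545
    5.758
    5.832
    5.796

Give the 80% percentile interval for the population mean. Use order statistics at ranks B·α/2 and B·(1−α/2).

Sorted replicates: 5.506, 5.524, 5.545, 5.565, 5.604, 5.676, 5.733, 5.758, 5.778, 5.791, 5.796, 5.797, 5.832, 5.888, 5.937, 6.021, 6.029, 6.083, 6.107, 6.237
α = 0.20; lower rank = 20 × 0.100 = 2; upper rank = 20 × 0.900 = 18.
The 2nd smallest replicate is 5.524; the 18th is 6.083.

(5.524, 6.083)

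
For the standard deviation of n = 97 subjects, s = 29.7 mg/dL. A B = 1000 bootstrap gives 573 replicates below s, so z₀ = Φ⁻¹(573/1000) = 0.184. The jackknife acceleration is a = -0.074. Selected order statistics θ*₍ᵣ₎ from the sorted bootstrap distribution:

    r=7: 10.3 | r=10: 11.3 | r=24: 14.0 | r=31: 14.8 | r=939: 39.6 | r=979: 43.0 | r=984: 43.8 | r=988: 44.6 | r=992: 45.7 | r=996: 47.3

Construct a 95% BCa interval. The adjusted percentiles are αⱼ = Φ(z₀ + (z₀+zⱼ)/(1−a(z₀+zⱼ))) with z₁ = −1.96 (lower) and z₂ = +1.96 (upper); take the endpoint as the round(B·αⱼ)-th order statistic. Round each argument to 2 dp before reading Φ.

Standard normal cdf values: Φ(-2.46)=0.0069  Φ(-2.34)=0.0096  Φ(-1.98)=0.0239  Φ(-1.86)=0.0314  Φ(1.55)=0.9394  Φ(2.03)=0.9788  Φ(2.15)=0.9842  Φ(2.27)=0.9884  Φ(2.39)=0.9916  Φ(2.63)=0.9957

(14.8, 43.0)

Lower: z₀ + z₁ = 0.184 + (-1.960) = -1.776; 1 − a(z₀+z₁) = 1 − (-0.074)(-1.776) = 0.8686; argument = 0.184 + (-1.776)/0.8686 = -1.8607 → -1.86.
α₁ = Φ(-1.86) = 0.0314; rank = round(1000 × 0.0314) = 31; θ*₍31₎ = 14.8.
Upper: z₀ + z₂ = 2.144; 1 − a(z₀+z₂) = 1.1587; argument = 2.0344 → 2.03; α₂ = 0.9788; rank = 979; θ*₍979₎ = 43.0.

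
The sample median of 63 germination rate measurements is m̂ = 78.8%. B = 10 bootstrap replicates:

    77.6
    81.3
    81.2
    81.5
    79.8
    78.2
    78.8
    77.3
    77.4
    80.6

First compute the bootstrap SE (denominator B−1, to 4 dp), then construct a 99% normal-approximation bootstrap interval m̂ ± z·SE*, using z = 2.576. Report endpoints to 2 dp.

(74.40, 83.20)

Mean of replicates = 79.3700; sum of squared deviations = 26.3010; SE* = √(26.3010/9) = 1.7095
Margin = 2.576 × 1.7095 = 4.404
Interval: 78.8 ± 4.404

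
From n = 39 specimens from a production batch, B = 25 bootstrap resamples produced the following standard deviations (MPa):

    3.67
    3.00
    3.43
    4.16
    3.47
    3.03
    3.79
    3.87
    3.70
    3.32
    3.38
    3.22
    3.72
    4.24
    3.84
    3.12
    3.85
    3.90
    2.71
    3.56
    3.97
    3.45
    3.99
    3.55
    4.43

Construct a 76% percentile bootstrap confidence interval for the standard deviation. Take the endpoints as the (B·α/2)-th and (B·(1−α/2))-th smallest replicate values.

(3.03, 3.99)

Sorted replicates: 2.71, 3.00, 3.03, 3.12, 3.22, 3.32, 3.38, 3.43, 3.45, 3.47, 3.55, 3.56, 3.67, 3.70, 3.72, 3.79, 3.84, 3.85, 3.87, 3.90, 3.97, 3.99, 4.16, 4.24, 4.43
α = 0.24; lower rank = 25 × 0.120 = 3; upper rank = 25 × 0.880 = 22.
The 3rd smallest replicate is 3.03; the 22nd is 3.99.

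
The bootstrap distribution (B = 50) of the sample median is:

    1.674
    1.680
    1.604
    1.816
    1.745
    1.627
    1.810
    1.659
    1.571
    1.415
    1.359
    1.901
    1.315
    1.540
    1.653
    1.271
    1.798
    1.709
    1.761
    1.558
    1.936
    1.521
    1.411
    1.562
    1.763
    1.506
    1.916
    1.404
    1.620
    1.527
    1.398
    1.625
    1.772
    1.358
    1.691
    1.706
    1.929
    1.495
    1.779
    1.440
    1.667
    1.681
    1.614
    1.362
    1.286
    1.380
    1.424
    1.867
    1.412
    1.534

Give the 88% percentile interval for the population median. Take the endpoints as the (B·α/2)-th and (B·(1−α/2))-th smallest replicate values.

(1.315, 1.901)

Sorted replicates: 1.271, 1.286, 1.315, 1.358, 1.359, 1.362, 1.380, 1.398, 1.404, 1.411, 1.412, 1.415, 1.424, 1.440, 1.495, 1.506, 1.521, 1.527, 1.534, 1.540, 1.558, 1.562, 1.571, 1.604, 1.614, 1.620, 1.625, 1.627, 1.653, 1.659, 1.667, 1.674, 1.680, 1.681, 1.691, 1.706, 1.709, 1.745, 1.761, 1.763, 1.772, 1.779, 1.798, 1.810, 1.816, 1.867, 1.901, 1.916, 1.929, 1.936
α = 0.12; lower rank = 50 × 0.060 = 3; upper rank = 50 × 0.940 = 47.
The 3rd smallest replicate is 1.315; the 47th is 1.901.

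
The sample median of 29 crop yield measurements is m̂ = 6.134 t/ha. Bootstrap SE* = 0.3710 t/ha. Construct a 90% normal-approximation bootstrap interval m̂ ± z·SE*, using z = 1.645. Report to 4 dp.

Margin = 1.645 × 0.3710 = 0.61030
Interval: 6.134 ± 0.61030

(5.5237, 6.7443)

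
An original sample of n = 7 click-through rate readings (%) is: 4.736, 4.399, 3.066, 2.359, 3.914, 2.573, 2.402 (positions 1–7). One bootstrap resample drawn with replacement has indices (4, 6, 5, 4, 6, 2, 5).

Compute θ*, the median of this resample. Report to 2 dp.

θ* = 2.57

Resample values: 2.359, 2.573, 3.914, 2.359, 2.573, 4.399, 3.914.
Sorted: 2.359, 2.359, 2.573, 2.573, 3.914, 3.914, 4.399
Median = middle value = 2.57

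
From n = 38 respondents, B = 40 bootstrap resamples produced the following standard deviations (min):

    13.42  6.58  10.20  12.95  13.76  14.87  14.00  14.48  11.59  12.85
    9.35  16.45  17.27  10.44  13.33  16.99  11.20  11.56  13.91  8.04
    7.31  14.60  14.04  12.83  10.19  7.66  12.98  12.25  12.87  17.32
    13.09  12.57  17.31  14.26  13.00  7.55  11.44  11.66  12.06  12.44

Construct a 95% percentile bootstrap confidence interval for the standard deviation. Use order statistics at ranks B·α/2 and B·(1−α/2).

Sorted replicates: 6.58, 7.31, 7.55, 7.66, 8.04, 9.35, 10.19, 10.20, 10.44, 11.20, 11.44, 11.56, 11.59, 11.66, 12.06, 12.25, 12.44, 12.57, 12.83, 12.85, 12.87, 12.95, 12.98, 13.00, 13.09, 13.33, 13.42, 13.76, 13.91, 14.00, 14.04, 14.26, 14.48, 14.60, 14.87, 16.45, 16.99, 17.27, 17.31, 17.32
α = 0.05; lower rank = 40 × 0.025 = 1; upper rank = 40 × 0.975 = 39.
The 1st smallest replicate is 6.58; the 39th is 17.31.

(6.58, 17.31)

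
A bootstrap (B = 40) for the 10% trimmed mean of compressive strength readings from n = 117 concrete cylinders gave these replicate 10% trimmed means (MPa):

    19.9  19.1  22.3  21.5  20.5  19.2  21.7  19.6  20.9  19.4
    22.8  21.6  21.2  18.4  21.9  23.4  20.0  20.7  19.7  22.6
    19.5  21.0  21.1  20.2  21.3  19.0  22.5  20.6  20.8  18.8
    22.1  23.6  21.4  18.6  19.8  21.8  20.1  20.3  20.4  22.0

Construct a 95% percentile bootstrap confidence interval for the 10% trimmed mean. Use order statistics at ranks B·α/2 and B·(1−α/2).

(18.4, 23.4)

Sorted replicates: 18.4, 18.6, 18.8, 19.0, 19.1, 19.2, 19.4, 19.5, 19.6, 19.7, 19.8, 19.9, 20.0, 20.1, 20.2, 20.3, 20.4, 20.5, 20.6, 20.7, 20.8, 20.9, 21.0, 21.1, 21.2, 21.3, 21.4, 21.5, 21.6, 21.7, 21.8, 21.9, 22.0, 22.1, 22.3, 22.5, 22.6, 22.8, 23.4, 23.6
α = 0.05; lower rank = 40 × 0.025 = 1; upper rank = 40 × 0.975 = 39.
The 1st smallest replicate is 18.4; the 39th is 23.4.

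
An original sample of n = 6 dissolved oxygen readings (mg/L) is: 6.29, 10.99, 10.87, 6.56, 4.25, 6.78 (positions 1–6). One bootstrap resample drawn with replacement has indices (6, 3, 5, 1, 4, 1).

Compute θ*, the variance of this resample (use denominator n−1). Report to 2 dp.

θ* = 4.73

Resample values: 6.78, 10.87, 4.25, 6.29, 6.56, 6.29.
Mean = 6.8400; sum of squared deviations = 23.6360
s² = 23.6360 / 5 = 4.7272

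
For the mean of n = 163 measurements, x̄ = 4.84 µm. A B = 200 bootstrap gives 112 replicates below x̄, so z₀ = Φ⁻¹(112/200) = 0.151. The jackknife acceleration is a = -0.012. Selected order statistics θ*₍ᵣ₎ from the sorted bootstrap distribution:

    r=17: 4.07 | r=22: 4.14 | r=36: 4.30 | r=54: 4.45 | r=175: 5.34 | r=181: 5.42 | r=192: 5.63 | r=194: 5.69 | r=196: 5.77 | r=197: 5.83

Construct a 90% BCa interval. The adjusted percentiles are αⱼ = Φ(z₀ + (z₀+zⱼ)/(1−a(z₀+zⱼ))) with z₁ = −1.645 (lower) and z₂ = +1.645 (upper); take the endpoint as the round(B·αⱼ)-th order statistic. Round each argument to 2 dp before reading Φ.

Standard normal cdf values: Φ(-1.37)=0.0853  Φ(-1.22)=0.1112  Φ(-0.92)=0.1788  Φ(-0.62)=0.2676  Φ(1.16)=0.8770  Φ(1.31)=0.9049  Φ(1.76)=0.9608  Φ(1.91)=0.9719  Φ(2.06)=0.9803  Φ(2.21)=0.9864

Lower: z₀ + z₁ = 0.151 + (-1.645) = -1.494; 1 − a(z₀+z₁) = 1 − (-0.012)(-1.494) = 0.9821; argument = 0.151 + (-1.494)/0.9821 = -1.3703 → -1.37.
α₁ = Φ(-1.37) = 0.0853; rank = round(200 × 0.0853) = 17; θ*₍17₎ = 4.07.
Upper: z₀ + z₂ = 1.796; 1 − a(z₀+z₂) = 1.0216; argument = 1.9091 → 1.91; α₂ = 0.9719; rank = 194; θ*₍194₎ = 5.69.

(4.07, 5.69)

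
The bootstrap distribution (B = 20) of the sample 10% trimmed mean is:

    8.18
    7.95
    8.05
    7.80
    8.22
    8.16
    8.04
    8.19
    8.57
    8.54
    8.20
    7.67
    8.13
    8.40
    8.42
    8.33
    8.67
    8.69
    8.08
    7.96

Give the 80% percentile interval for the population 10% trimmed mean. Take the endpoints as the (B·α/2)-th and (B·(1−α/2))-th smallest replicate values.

Sorted replicates: 7.67, 7.80, 7.95, 7.96, 8.04, 8.05, 8.08, 8.13, 8.16, 8.18, 8.19, 8.20, 8.22, 8.33, 8.40, 8.42, 8.54, 8.57, 8.67, 8.69
α = 0.20; lower rank = 20 × 0.100 = 2; upper rank = 20 × 0.900 = 18.
The 2nd smallest replicate is 7.80; the 18th is 8.57.

(7.80, 8.57)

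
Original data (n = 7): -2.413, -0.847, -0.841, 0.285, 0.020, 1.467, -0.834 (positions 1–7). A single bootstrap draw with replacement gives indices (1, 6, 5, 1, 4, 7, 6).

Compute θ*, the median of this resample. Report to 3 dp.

θ* = 0.020

Resample values: -2.413, 1.467, 0.020, -2.413, 0.285, -0.834, 1.467.
Sorted: -2.413, -2.413, -0.834, 0.020, 0.285, 1.467, 1.467
Median = middle value = 0.020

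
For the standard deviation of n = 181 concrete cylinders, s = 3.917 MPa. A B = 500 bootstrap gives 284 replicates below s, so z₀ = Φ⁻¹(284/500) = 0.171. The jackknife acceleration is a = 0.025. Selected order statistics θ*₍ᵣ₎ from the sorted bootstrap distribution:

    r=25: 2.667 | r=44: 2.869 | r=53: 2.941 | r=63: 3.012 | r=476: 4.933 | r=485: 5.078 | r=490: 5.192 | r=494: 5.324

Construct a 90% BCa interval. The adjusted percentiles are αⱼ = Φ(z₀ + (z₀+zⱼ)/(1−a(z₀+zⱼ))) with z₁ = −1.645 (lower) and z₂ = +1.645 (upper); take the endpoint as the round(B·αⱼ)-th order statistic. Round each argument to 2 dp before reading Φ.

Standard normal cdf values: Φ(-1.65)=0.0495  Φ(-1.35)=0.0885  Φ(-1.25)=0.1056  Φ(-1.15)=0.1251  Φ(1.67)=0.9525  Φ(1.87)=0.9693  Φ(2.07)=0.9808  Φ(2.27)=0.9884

(2.941, 5.192)

Lower: z₀ + z₁ = 0.171 + (-1.645) = -1.474; 1 − a(z₀+z₁) = 1 − (0.025)(-1.474) = 1.0369; argument = 0.171 + (-1.474)/1.0369 = -1.2506 → -1.25.
α₁ = Φ(-1.25) = 0.1056; rank = round(500 × 0.1056) = 53; θ*₍53₎ = 2.941.
Upper: z₀ + z₂ = 1.816; 1 − a(z₀+z₂) = 0.9546; argument = 2.0734 → 2.07; α₂ = 0.9808; rank = 490; θ*₍490₎ = 5.192.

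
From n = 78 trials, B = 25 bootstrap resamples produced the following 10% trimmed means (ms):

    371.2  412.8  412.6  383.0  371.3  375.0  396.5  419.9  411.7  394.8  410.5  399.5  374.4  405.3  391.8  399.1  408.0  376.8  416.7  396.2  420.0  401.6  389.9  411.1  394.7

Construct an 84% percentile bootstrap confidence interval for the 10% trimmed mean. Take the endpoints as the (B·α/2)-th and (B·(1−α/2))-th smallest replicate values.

(371.3, 416.7)

Sorted replicates: 371.2, 371.3, 374.4, 375.0, 376.8, 383.0, 389.9, 391.8, 394.7, 394.8, 396.2, 396.5, 399.1, 399.5, 401.6, 405.3, 408.0, 410.5, 411.1, 411.7, 412.6, 412.8, 416.7, 419.9, 420.0
α = 0.16; lower rank = 25 × 0.080 = 2; upper rank = 25 × 0.920 = 23.
The 2nd smallest replicate is 371.3; the 23rd is 416.7.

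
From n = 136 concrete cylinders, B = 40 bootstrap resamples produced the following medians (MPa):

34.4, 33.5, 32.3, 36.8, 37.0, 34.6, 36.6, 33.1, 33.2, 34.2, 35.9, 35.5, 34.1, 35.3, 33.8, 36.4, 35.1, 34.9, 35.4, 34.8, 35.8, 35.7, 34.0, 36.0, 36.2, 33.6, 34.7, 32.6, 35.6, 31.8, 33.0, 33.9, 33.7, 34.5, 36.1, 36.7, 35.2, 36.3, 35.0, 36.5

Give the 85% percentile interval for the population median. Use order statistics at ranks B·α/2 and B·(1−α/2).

(32.6, 36.6)

Sorted replicates: 31.8, 32.3, 32.6, 33.0, 33.1, 33.2, 33.5, 33.6, 33.7, 33.8, 33.9, 34.0, 34.1, 34.2, 34.4, 34.5, 34.6, 34.7, 34.8, 34.9, 35.0, 35.1, 35.2, 35.3, 35.4, 35.5, 35.6, 35.7, 35.8, 35.9, 36.0, 36.1, 36.2, 36.3, 36.4, 36.5, 36.6, 36.7, 36.8, 37.0
α = 0.15; lower rank = 40 × 0.075 = 3; upper rank = 40 × 0.925 = 37.
The 3rd smallest replicate is 32.6; the 37th is 36.6.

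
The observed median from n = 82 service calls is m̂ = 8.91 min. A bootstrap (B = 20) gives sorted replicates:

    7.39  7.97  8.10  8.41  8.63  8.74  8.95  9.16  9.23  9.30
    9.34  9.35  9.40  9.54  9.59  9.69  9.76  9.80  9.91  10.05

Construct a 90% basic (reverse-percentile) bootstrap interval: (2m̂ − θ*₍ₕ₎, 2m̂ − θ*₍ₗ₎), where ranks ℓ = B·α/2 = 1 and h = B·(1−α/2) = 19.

Percentile endpoints at ranks 1 and 19: θ*₍1₎ = 7.39, θ*₍19₎ = 9.91.
Basic interval reflects these around m̂:
  lower = 2 × 8.91 − 9.91 = 7.91
  upper = 2 × 8.91 − 7.39 = 10.43

(7.91, 10.43)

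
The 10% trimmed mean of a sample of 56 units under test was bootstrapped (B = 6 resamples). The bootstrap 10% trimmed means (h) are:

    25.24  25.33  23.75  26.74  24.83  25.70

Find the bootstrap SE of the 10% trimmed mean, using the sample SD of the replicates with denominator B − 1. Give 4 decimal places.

Bootstrap SE is the standard deviation of the 6 replicate 10% trimmed means.
Mean of replicates: (25.24 + 25.33 + 23.75 + 26.74 + 24.83 + 25.70) / 6 = 151.59000 / 6 = 25.26500
Sum of squared deviations: (−0.02500)² + (+0.06500)² + (−1.51500)² + (+1.47500)² + (−0.43500)² + (+0.43500)² = 4.85415
Variance = 4.85415 / 5 = 0.97083
SE* = √0.97083

SE* = 0.9853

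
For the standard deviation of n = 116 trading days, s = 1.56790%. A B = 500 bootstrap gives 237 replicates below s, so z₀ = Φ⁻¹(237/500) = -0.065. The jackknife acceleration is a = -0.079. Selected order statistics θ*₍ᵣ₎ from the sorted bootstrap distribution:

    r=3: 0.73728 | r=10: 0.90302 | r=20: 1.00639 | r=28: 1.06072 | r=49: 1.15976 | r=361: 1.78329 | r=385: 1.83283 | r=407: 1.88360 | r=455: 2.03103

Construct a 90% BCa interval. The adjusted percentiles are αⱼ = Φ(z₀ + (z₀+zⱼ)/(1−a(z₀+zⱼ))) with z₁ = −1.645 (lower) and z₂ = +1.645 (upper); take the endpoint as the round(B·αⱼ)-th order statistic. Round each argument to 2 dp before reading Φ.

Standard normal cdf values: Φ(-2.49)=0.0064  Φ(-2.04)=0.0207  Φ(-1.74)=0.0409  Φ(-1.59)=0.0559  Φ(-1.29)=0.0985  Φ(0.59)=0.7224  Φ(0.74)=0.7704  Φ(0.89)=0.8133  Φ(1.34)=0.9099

Lower: z₀ + z₁ = -0.065 + (-1.645) = -1.710; 1 − a(z₀+z₁) = 1 − (-0.079)(-1.710) = 0.8649; argument = -0.065 + (-1.710)/0.8649 = -2.0421 → -2.04.
α₁ = Φ(-2.04) = 0.0207; rank = round(500 × 0.0207) = 10; θ*₍10₎ = 0.90302.
Upper: z₀ + z₂ = 1.580; 1 − a(z₀+z₂) = 1.1248; argument = 1.3397 → 1.34; α₂ = 0.9099; rank = 455; θ*₍455₎ = 2.03103.

(0.90302, 2.03103)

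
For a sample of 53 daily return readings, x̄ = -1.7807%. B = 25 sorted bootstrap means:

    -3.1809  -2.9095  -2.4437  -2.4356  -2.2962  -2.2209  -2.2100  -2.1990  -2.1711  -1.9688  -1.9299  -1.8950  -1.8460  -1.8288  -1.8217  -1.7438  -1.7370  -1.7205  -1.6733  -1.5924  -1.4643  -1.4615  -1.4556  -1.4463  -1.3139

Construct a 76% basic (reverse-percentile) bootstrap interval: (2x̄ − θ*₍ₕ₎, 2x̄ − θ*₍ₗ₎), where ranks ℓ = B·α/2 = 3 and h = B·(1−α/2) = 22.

(-2.0999, -1.1177)

Percentile endpoints at ranks 3 and 22: θ*₍3₎ = -2.4437, θ*₍22₎ = -1.4615.
Basic interval reflects these around x̄:
  lower = 2 × -1.7807 − -1.4615 = -2.0999
  upper = 2 × -1.7807 − -2.4437 = -1.1177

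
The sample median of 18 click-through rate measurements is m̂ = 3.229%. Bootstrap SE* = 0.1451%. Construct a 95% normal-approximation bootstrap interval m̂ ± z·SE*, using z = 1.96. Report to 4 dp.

Margin = 1.96 × 0.1451 = 0.28440
Interval: 3.229 ± 0.28440

(2.9446, 3.5134)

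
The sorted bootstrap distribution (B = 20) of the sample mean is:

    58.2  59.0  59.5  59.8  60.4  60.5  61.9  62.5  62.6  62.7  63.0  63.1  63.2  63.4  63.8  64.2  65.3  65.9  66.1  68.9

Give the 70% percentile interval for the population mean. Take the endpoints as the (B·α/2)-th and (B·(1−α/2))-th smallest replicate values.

α = 0.30; lower rank = 20 × 0.150 = 3; upper rank = 20 × 0.850 = 17.
The 3rd smallest replicate is 59.5; the 17th is 65.3.

(59.5, 65.3)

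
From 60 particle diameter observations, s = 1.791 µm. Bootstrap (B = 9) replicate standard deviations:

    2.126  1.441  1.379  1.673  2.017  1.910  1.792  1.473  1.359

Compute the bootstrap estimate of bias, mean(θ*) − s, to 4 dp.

mean(θ*) = (2.126 + 1.441 + 1.379 + 1.673 + 2.017 + 1.910 + 1.792 + 1.473 + 1.359) / 9 = 1.68556
bias = 1.68556 − 1.791

bias = −0.1054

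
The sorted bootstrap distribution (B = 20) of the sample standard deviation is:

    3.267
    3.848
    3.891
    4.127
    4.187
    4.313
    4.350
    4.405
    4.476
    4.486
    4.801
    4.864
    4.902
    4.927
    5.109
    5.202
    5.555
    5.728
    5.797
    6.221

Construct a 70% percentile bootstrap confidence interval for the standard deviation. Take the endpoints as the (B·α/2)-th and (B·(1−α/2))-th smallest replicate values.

α = 0.30; lower rank = 20 × 0.150 = 3; upper rank = 20 × 0.850 = 17.
The 3rd smallest replicate is 3.891; the 17th is 5.555.

(3.891, 5.555)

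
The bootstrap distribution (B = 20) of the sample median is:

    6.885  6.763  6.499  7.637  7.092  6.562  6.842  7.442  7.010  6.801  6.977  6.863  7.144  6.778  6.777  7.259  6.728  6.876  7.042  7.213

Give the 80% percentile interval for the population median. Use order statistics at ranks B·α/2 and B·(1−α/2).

(6.562, 7.259)

Sorted replicates: 6.499, 6.562, 6.728, 6.763, 6.777, 6.778, 6.801, 6.842, 6.863, 6.876, 6.885, 6.977, 7.010, 7.042, 7.092, 7.144, 7.213, 7.259, 7.442, 7.637
α = 0.20; lower rank = 20 × 0.100 = 2; upper rank = 20 × 0.900 = 18.
The 2nd smallest replicate is 6.562; the 18th is 7.259.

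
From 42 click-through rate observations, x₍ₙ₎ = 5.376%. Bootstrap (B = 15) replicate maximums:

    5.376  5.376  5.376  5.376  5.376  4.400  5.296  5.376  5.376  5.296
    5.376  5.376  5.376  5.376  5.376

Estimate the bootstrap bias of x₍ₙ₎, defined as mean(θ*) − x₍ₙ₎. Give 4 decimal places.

mean(θ*) = (5.376 + 5.376 + 5.376 + 5.376 + 5.376 + 4.400 + 5.296 + 5.376 + 5.376 + 5.296 + 5.376 + 5.376 + 5.376 + 5.376 + 5.376) / 15 = 5.30027
bias = 5.30027 − 5.376

bias = −0.0757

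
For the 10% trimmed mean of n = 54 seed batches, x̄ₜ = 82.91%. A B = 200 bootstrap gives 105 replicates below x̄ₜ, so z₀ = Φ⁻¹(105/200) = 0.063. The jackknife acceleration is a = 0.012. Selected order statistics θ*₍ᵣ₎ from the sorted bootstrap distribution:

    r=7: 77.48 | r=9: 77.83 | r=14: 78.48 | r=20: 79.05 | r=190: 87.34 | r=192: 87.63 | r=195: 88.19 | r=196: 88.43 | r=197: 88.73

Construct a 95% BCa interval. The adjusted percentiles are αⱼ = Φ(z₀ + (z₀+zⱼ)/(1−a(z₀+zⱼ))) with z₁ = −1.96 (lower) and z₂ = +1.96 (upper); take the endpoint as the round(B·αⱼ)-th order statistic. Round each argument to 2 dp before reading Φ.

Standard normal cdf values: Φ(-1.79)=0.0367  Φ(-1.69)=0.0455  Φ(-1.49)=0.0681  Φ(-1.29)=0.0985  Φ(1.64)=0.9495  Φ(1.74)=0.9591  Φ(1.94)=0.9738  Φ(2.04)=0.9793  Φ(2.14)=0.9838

(77.48, 88.73)

Lower: z₀ + z₁ = 0.063 + (-1.960) = -1.897; 1 − a(z₀+z₁) = 1 − (0.012)(-1.897) = 1.0228; argument = 0.063 + (-1.897)/1.0228 = -1.7918 → -1.79.
α₁ = Φ(-1.79) = 0.0367; rank = round(200 × 0.0367) = 7; θ*₍7₎ = 77.48.
Upper: z₀ + z₂ = 2.023; 1 − a(z₀+z₂) = 0.9757; argument = 2.1363 → 2.14; α₂ = 0.9838; rank = 197; θ*₍197₎ = 88.73.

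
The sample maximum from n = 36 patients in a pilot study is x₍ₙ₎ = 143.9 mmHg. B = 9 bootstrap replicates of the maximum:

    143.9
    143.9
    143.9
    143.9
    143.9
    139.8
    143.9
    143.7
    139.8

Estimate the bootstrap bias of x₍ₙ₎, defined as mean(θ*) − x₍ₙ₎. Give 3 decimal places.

bias = −0.933

mean(θ*) = (143.9 + 143.9 + 143.9 + 143.9 + 143.9 + 139.8 + 143.9 + 143.7 + 139.8) / 9 = 142.9667
bias = 142.9667 − 143.9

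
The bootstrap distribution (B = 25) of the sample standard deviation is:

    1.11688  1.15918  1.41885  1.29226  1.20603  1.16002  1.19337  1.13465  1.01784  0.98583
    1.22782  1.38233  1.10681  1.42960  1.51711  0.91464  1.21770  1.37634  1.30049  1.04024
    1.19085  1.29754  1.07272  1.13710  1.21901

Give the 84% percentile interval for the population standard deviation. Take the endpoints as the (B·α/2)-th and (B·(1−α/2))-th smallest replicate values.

Sorted replicates: 0.91464, 0.98583, 1.01784, 1.04024, 1.07272, 1.10681, 1.11688, 1.13465, 1.13710, 1.15918, 1.16002, 1.19085, 1.19337, 1.20603, 1.21770, 1.21901, 1.22782, 1.29226, 1.29754, 1.30049, 1.37634, 1.38233, 1.41885, 1.42960, 1.51711
α = 0.16; lower rank = 25 × 0.080 = 2; upper rank = 25 × 0.920 = 23.
The 2nd smallest replicate is 0.98583; the 23rd is 1.41885.

(0.98583, 1.41885)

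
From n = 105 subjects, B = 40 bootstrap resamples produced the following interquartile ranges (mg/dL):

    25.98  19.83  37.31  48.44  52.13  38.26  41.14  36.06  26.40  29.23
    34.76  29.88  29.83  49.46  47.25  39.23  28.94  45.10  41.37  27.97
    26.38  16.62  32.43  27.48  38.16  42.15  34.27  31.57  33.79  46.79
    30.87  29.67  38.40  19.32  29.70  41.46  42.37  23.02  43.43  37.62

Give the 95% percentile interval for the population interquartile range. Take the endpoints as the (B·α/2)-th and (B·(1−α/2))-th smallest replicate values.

(16.62, 49.46)

Sorted replicates: 16.62, 19.32, 19.83, 23.02, 25.98, 26.38, 26.40, 27.48, 27.97, 28.94, 29.23, 29.67, 29.70, 29.83, 29.88, 30.87, 31.57, 32.43, 33.79, 34.27, 34.76, 36.06, 37.31, 37.62, 38.16, 38.26, 38.40, 39.23, 41.14, 41.37, 41.46, 42.15, 42.37, 43.43, 45.10, 46.79, 47.25, 48.44, 49.46, 52.13
α = 0.05; lower rank = 40 × 0.025 = 1; upper rank = 40 × 0.975 = 39.
The 1st smallest replicate is 16.62; the 39th is 49.46.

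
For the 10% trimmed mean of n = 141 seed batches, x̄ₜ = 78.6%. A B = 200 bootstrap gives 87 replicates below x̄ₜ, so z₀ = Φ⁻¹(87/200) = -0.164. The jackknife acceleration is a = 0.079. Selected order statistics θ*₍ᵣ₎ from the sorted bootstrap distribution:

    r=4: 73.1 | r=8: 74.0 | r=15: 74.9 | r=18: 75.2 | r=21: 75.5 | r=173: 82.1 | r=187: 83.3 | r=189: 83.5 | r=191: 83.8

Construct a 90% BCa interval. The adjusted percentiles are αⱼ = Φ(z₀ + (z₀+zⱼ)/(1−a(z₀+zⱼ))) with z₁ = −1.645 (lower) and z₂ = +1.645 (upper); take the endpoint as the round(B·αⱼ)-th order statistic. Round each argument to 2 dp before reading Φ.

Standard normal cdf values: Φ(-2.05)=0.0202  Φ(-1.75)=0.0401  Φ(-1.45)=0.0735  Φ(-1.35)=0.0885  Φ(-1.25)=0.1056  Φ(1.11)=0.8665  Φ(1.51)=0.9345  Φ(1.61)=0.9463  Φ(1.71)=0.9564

Lower: z₀ + z₁ = -0.164 + (-1.645) = -1.809; 1 − a(z₀+z₁) = 1 − (0.079)(-1.809) = 1.1429; argument = -0.164 + (-1.809)/1.1429 = -1.7468 → -1.75.
α₁ = Φ(-1.75) = 0.0401; rank = round(200 × 0.0401) = 8; θ*₍8₎ = 74.0.
Upper: z₀ + z₂ = 1.481; 1 − a(z₀+z₂) = 0.8830; argument = 1.5132 → 1.51; α₂ = 0.9345; rank = 187; θ*₍187₎ = 83.3.

(74.0, 83.3)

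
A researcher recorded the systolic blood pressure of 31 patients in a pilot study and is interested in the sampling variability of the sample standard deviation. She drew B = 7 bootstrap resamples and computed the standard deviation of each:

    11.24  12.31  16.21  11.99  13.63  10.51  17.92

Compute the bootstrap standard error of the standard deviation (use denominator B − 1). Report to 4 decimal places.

SE* = 2.7256

Bootstrap SE is the standard deviation of the 7 replicate standard deviations.
Mean of replicates: (11.24 + 12.31 + 16.21 + 11.99 + 13.63 + 10.51 + 17.92) / 7 = 93.81000 / 7 = 13.40143
Sum of squared deviations: (−2.16143)² + (−1.09143)² + (+2.80857)² + (−1.41143)² + (+0.22857)² + (−2.89143)² + (+4.51857)² = 44.57329
Variance = 44.57329 / 6 = 7.42888
SE* = √7.42888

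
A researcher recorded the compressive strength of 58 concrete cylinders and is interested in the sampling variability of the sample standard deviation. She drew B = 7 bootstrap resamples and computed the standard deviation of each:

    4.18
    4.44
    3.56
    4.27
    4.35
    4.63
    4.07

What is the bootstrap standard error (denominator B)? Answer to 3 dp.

Bootstrap SE is the standard deviation of the 7 replicate standard deviations.
Mean of replicates: (4.18 + 4.44 + 3.56 + 4.27 + 4.35 + 4.63 + 4.07) / 7 = 29.5000 / 7 = 4.2143
Sum of squared deviations: (−0.0343)² + (+0.2257)² + (−0.6543)² + (+0.0557)² + (+0.1357)² + (+0.4157)² + (−0.1443)² = 0.6954
Variance = 0.6954 / 7 = 0.0993
SE* = √0.0993

SE* = 0.315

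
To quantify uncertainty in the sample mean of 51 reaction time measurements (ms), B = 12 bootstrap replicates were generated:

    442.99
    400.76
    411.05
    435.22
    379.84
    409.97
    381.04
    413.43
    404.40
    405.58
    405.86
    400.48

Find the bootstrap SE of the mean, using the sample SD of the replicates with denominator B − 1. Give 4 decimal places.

Bootstrap SE is the standard deviation of the 12 replicate means.
Mean of replicates: (442.99 + 400.76 + 411.05 + 435.22 + 379.84 + 409.97 + 381.04 + 413.43 + 404.40 + 405.58 + 405.86 + 400.48) / 12 = 4890.62000 / 12 = 407.55167
Sum of squared deviations: (+35.43833)² + (−6.79167)² + (+3.49833)² + (+27.66833)² + (−27.71167)² + (+2.41833)² + (−26.51167)² + (+5.87833)² + (−3.15167)² + (−1.97167)² + (−1.69167)² + (−7.07167)² = 3657.67597
Variance = 3657.67597 / 11 = 332.51600
SE* = √332.51600

SE* = 18.2350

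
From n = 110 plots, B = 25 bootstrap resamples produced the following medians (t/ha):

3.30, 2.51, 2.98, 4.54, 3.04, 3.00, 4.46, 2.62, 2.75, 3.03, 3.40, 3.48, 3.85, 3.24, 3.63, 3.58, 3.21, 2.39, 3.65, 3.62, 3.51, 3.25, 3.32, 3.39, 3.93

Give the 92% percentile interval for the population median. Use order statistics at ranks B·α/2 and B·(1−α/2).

(2.39, 4.46)

Sorted replicates: 2.39, 2.51, 2.62, 2.75, 2.98, 3.00, 3.03, 3.04, 3.21, 3.24, 3.25, 3.30, 3.32, 3.39, 3.40, 3.48, 3.51, 3.58, 3.62, 3.63, 3.65, 3.85, 3.93, 4.46, 4.54
α = 0.08; lower rank = 25 × 0.040 = 1; upper rank = 25 × 0.960 = 24.
The 1st smallest replicate is 2.39; the 24th is 4.46.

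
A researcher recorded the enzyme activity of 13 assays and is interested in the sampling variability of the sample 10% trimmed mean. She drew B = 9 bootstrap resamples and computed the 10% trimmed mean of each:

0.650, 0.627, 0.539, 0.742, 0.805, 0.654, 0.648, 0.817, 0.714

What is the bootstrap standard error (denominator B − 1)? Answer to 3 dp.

SE* = 0.089

Bootstrap SE is the standard deviation of the 9 replicate 10% trimmed means.
Mean of replicates: (0.650 + 0.627 + 0.539 + 0.742 + 0.805 + 0.654 + 0.648 + 0.817 + 0.714) / 9 = 6.1960 / 9 = 0.6884
Sum of squared deviations: (−0.0384)² + (−0.0614)² + (−0.1494)² + (+0.0536)² + (+0.1166)² + (−0.0344)² + (−0.0404)² + (+0.1286)² + (+0.0256)² = 0.0640
Variance = 0.0640 / 8 = 0.0080
SE* = √0.0080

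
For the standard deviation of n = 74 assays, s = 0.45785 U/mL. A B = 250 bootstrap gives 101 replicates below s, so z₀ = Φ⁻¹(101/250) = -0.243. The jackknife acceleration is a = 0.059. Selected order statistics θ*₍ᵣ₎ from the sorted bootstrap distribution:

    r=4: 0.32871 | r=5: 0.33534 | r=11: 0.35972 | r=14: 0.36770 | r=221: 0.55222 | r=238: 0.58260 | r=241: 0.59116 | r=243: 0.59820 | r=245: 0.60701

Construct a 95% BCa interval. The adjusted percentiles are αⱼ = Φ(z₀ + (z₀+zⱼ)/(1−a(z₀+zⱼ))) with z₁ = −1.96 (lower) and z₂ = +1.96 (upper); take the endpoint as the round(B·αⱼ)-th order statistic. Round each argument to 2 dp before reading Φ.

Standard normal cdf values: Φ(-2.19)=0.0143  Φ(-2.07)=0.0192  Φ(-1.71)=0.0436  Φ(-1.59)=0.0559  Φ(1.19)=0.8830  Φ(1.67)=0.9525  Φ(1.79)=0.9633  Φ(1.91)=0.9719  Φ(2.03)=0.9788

Lower: z₀ + z₁ = -0.243 + (-1.960) = -2.203; 1 − a(z₀+z₁) = 1 − (0.059)(-2.203) = 1.1300; argument = -0.243 + (-2.203)/1.1300 = -2.1926 → -2.19.
α₁ = Φ(-2.19) = 0.0143; rank = round(250 × 0.0143) = 4; θ*₍4₎ = 0.32871.
Upper: z₀ + z₂ = 1.717; 1 − a(z₀+z₂) = 0.8987; argument = 1.6675 → 1.67; α₂ = 0.9525; rank = 238; θ*₍238₎ = 0.58260.

(0.32871, 0.58260)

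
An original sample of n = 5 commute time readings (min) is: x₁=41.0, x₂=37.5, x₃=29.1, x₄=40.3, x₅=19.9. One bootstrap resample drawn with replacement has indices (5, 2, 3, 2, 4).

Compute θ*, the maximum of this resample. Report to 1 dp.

θ* = 40.3

Resample values: 19.9, 37.5, 29.1, 37.5, 40.3.
Maximum = 40.3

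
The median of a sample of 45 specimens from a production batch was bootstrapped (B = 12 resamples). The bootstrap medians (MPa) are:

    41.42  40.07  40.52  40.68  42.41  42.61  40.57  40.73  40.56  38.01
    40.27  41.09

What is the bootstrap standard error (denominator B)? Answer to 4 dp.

Bootstrap SE is the standard deviation of the 12 replicate medians.
Mean of replicates: (41.42 + 40.07 + 40.52 + 40.68 + 42.41 + 42.61 + 40.57 + 40.73 + 40.56 + 38.01 + 40.27 + 41.09) / 12 = 488.94000 / 12 = 40.74500
Sum of squared deviations: (+0.67500)² + (−0.67500)² + (−0.22500)² + (−0.06500)² + (+1.66500)² + (+1.86500)² + (−0.17500)² + (−0.01500)² + (−0.18500)² + (−2.73500)² + (−0.47500)² + (+0.34500)² = 15.10650
Variance = 15.10650 / 12 = 1.25887
SE* = √1.25887

SE* = 1.1220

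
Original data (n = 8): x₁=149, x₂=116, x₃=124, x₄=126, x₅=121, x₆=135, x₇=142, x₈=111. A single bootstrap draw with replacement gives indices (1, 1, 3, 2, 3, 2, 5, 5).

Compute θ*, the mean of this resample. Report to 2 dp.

θ* = 127.50

Resample values: 149, 149, 124, 116, 124, 116, 121, 121.
Mean = (149 + 149 + 124 + 116 + 124 + 116 + 121 + 121) / 8 = 1020.0 / 8 = 127.50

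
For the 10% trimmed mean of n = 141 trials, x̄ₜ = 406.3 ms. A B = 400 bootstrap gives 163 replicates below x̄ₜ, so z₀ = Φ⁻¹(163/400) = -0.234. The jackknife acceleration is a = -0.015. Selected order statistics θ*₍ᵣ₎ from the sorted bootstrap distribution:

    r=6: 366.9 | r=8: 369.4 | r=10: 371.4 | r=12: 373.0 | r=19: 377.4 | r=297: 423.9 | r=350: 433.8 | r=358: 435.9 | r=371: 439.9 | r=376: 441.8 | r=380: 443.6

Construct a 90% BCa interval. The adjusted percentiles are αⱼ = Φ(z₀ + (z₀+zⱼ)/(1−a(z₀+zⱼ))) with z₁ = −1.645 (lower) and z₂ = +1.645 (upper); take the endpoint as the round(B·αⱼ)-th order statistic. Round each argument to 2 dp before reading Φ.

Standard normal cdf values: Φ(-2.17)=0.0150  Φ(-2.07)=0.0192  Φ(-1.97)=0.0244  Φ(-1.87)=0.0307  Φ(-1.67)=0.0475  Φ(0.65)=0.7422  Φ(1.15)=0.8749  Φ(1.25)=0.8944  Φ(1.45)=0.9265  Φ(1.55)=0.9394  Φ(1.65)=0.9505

(366.9, 433.8)

Lower: z₀ + z₁ = -0.234 + (-1.645) = -1.879; 1 − a(z₀+z₁) = 1 − (-0.015)(-1.879) = 0.9718; argument = -0.234 + (-1.879)/0.9718 = -2.1675 → -2.17.
α₁ = Φ(-2.17) = 0.0150; rank = round(400 × 0.0150) = 6; θ*₍6₎ = 366.9.
Upper: z₀ + z₂ = 1.411; 1 − a(z₀+z₂) = 1.0212; argument = 1.1478 → 1.15; α₂ = 0.8749; rank = 350; θ*₍350₎ = 433.8.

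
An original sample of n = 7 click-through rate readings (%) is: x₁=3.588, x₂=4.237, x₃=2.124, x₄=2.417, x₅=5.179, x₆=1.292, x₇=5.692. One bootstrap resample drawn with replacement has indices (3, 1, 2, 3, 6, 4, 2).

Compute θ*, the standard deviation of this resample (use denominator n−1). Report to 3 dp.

θ* = 1.159

Resample values: 2.124, 3.588, 4.237, 2.124, 1.292, 2.417, 4.237.
Mean = 2.8599; sum of squared deviations = 8.0605
s² = 8.0605 / 6 = 1.3434
s = √1.3434 = 1.159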